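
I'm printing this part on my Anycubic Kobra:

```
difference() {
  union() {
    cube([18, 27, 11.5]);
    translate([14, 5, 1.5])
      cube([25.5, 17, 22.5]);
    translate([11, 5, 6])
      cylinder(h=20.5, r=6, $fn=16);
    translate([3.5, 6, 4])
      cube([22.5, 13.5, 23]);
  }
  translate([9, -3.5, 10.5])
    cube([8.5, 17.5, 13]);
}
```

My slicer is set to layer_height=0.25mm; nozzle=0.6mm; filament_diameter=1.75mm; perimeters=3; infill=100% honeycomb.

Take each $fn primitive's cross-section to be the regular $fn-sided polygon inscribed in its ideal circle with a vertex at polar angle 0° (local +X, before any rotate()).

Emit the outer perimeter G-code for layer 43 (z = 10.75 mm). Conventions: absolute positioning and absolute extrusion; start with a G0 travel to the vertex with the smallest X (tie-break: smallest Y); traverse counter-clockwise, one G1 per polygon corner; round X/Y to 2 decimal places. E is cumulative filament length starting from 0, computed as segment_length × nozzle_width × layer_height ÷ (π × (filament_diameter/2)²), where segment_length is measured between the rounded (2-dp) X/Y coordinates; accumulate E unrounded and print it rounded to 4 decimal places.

G0 X0.00 Y0.00 Z10.75
G1 X7.89 Y0.00 E0.4920
G1 X8.70 Y-0.54 E0.5528
G1 X9.00 Y-0.60 E0.5718
G1 X9.00 Y14.00 E1.4823
G1 X17.50 Y14.00 E2.0124
G1 X17.50 Y0.00 E2.8855
G1 X18.00 Y0.00 E2.9167
G1 X18.00 Y5.00 E3.2285
G1 X39.50 Y5.00 E4.5693
G1 X39.50 Y22.00 E5.6295
G1 X18.00 Y22.00 E6.9703
G1 X18.00 Y27.00 E7.2821
G1 X0.00 Y27.00 E8.4046
G1 X0.00 Y0.00 E10.0884

At z = 10.75 mm: the cube is present — its section is the full 18×27 rectangle; the cube at (14, 5) (footprint 25.5×17) is included at this height; the cylinder at (11, 5): section is a regular 16-gon, circumradius r=6; the cube at (3.5, 6) (footprint 22.5×13.5) is included at this height; Combining (union): the regions partially overlap (shared area 477.98 mm²), so overlapping operands fuse into one piece — 1 connected region; the cube at (9, -3.5) (footprint 8.5×17.5) is included at this height; Subtracting the remaining from the first: starting from that combined region, the 8.5×17.5 cube at (9, -3.5) partially overlaps it — only the 122.59 mm² overlap (of its 148.75 mm²) is removed, clipping the outline — 1 connected region. The outline is a single polygon with 14 vertices. Extrusion per mm of travel: 0.6 × 0.25 / (π × 0.875²) = 0.062363. Accumulating E over each segment gives final E = 10.0884.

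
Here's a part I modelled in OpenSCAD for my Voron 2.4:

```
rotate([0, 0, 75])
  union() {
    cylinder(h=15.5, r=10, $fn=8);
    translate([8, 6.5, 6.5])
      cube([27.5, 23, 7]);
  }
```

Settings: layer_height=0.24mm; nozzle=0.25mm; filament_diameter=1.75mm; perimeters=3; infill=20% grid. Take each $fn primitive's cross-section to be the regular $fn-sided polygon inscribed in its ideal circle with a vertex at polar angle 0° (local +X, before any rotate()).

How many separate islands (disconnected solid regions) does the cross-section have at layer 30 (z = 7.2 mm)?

2

At z = 7.2 mm: the cylinder: section is a regular 8-gon, circumradius r=10; the 27.5×23 cube at (8, 6.5) contributes its full rectangle; Taking the union: the 2 present regions are separate (no shared area or edge), so areas and boundary lengths simply add and each stays a separate island — 2 connected regions; (rotated 75° about Z; rotation is an isometry so areas/perimeters/island counts are preserved). Overall, the cross-section has 2 separate islands. Island count = 2.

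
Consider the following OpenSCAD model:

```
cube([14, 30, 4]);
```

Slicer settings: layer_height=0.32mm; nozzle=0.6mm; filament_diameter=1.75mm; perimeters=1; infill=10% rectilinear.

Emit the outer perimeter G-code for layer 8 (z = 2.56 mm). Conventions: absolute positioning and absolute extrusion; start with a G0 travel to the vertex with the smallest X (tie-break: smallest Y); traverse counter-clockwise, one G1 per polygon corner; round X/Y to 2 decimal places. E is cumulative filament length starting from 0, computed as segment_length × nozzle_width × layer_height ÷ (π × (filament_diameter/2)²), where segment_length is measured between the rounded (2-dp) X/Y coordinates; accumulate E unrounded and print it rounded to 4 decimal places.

G0 X0.00 Y0.00 Z2.56
G1 X14.00 Y0.00 E1.1175
G1 X14.00 Y30.00 E3.5123
G1 X0.00 Y30.00 E4.6298
G1 X0.00 Y0.00 E7.0245

At z = 2.56 mm: the cube (footprint 14×30) is included at this height. The outline is a single polygon with 4 vertices. Extrusion per mm of travel: 0.6 × 0.32 / (π × 0.875²) = 0.079824. Accumulating E over each segment gives final E = 7.0245.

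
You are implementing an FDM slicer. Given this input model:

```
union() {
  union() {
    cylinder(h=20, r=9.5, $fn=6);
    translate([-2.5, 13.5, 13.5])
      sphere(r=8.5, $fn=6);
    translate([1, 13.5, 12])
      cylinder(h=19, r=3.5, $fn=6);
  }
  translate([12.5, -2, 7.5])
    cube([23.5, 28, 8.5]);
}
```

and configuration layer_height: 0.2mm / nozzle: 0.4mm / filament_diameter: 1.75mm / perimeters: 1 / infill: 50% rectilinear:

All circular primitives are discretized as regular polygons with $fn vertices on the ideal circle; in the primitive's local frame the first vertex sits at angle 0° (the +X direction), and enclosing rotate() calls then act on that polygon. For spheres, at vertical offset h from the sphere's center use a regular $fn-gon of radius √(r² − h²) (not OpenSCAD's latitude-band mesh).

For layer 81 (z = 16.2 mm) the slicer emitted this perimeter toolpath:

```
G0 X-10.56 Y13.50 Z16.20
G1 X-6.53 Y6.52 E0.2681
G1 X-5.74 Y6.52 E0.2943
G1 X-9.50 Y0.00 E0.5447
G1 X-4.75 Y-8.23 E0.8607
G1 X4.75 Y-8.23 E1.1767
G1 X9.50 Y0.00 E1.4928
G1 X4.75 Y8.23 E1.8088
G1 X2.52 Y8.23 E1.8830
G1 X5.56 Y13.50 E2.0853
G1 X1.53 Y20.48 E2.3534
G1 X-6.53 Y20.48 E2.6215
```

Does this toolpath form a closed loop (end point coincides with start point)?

no

Start point (G0): (-10.56, 13.50). End point (last G1): the path does not return to the start — open.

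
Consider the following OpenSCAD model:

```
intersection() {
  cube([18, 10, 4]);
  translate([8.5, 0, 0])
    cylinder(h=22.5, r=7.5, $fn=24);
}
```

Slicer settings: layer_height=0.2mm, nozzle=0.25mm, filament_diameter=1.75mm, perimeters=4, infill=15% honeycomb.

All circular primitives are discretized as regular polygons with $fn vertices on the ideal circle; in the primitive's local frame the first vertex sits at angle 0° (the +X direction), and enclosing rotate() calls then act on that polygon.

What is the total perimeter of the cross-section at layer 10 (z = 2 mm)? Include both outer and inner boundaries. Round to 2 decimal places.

At z = 2 mm: the cube is present — its section is the full 18×10 rectangle (perimeter 56.00 mm); the cylinder at (8.5, 0): section is a regular 24-gon, circumradius r=7.5 (perimeter = 2·24·7.500·sin(180°/24) = 46.99 mm); After intersecting: the r=7.5 cylinder at (8.5, 0) partially overlaps the 18×10 cube; clipping to the common part keeps 87.35 mm² — boundary = 38.49 mm. Overall, the cross-section is a single solid region. Total boundary length (outer) = 38.49 mm.

38.49 mm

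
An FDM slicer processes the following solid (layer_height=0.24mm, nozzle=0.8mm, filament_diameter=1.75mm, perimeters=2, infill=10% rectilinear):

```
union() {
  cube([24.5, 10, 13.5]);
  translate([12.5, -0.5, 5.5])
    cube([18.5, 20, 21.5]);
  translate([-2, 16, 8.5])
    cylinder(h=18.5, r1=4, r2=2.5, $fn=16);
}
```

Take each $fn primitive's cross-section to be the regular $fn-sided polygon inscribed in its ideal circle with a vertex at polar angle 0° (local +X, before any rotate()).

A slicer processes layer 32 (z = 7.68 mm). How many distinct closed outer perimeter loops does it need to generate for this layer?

At z = 7.68 mm: the cube is present — its section is the full 24.5×10 rectangle; the 18.5×20 cube at (12.5, -0.5) contributes its full rectangle; the cone at (-2, 16) is absent (z outside [8.5, 27]); Combining (union): the regions partially overlap (shared area 120.00 mm²), so overlapping operands fuse into one piece — 1 connected region. The result has 1 disconnected region.

1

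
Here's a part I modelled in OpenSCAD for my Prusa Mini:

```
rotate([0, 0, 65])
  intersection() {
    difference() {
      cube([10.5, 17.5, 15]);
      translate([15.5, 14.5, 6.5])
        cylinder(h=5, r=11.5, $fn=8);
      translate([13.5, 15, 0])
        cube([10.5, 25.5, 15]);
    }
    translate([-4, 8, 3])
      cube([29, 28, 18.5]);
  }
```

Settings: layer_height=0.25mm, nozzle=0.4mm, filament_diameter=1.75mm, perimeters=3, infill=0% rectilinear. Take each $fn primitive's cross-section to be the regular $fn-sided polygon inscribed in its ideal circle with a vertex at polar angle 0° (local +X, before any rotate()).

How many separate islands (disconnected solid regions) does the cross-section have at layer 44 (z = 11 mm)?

At z = 11 mm: the 10.5×17.5 cube contributes its full rectangle; the r=11.5 cylinder at (15.5, 14.5) gives a regular 8-gon of circumradius 11.5 (constant along its height); the cube at (13.5, 15) (footprint 10.5×25.5) is included at this height; Subtracting the remaining from the first: starting from the 10.5×17.5 cube, the r=11.5 cylinder at (15.5, 14.5) partially overlaps it — only the 58.83 mm² overlap (of its 374.06 mm²) is removed, clipping the outline; the 10.5×25.5 cube at (13.5, 15) misses the remaining region (no effect) — 1 connected region; the 29×28 cube at (-4, 8) contributes its full rectangle; After intersecting: the 29×28 cube at (-4, 8) partially overlaps the result so far; clipping to the common part keeps 48.61 mm² — 1 connected region; (whole slice rotated 65° about Z — lengths, areas and connectivity unchanged). Overall, the cross-section is a single solid region. Island count = 1.

1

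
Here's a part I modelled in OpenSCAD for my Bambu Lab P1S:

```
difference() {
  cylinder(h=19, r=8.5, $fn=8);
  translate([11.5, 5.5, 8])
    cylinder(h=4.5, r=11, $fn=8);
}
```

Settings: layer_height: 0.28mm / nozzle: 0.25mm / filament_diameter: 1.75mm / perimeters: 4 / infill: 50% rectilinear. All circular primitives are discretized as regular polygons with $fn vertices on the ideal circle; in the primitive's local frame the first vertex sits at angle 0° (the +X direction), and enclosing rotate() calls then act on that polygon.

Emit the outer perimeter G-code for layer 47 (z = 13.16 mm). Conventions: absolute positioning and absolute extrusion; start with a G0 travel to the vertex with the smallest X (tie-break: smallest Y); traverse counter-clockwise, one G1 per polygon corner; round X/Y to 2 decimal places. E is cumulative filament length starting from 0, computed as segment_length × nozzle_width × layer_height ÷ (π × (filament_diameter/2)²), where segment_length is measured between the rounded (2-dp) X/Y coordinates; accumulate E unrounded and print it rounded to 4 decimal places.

At z = 13.16 mm: the r=8.5 cylinder contributes a regular 8-gon of circumradius 8.5; the cylinder at (11.5, 5.5) is absent (z outside [8, 12.5]); After the difference (first − rest): none of the subtracted shapes is present at this height, so the r=8.5 cylinder is unchanged — 1 connected region. The outline is a single polygon with 8 vertices. Extrusion per mm of travel: 0.25 × 0.28 / (π × 0.875²) = 0.029103. Accumulating E over each segment gives final E = 1.5146.

G0 X-8.50 Y0.00 Z13.16
G1 X-6.01 Y-6.01 E0.1893
G1 X0.00 Y-8.50 E0.3786
G1 X6.01 Y-6.01 E0.5680
G1 X8.50 Y0.00 E0.7573
G1 X6.01 Y6.01 E0.9466
G1 X0.00 Y8.50 E1.1359
G1 X-6.01 Y6.01 E1.3253
G1 X-8.50 Y0.00 E1.5146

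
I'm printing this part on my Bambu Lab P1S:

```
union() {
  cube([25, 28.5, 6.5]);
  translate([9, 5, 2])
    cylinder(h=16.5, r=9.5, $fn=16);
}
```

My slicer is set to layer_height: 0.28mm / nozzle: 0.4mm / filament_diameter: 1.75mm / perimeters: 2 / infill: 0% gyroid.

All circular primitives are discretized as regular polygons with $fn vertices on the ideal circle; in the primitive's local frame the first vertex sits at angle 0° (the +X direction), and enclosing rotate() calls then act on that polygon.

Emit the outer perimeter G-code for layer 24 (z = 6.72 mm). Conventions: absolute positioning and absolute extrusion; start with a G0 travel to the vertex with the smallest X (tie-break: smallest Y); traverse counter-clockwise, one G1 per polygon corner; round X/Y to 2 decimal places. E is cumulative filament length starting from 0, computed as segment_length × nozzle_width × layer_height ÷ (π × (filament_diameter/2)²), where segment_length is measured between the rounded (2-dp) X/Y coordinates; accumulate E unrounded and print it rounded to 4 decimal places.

G0 X-0.50 Y5.00 Z6.72
G1 X0.22 Y1.36 E0.1728
G1 X2.28 Y-1.72 E0.3453
G1 X5.36 Y-3.78 E0.5179
G1 X9.00 Y-4.50 E0.6906
G1 X12.64 Y-3.78 E0.8634
G1 X15.72 Y-1.72 E1.0359
G1 X17.78 Y1.36 E1.2085
G1 X18.50 Y5.00 E1.3813
G1 X17.78 Y8.64 E1.5540
G1 X15.72 Y11.72 E1.7266
G1 X12.64 Y13.78 E1.8991
G1 X9.00 Y14.50 E2.0719
G1 X5.36 Y13.78 E2.2447
G1 X2.28 Y11.72 E2.4172
G1 X0.22 Y8.64 E2.5898
G1 X-0.50 Y5.00 E2.7625

At z = 6.72 mm: the cube does not reach this height (z outside [0, 6.5]); the cylinder at (9, 5): section is a regular 16-gon, circumradius r=9.5; Merging all regions: only the r=9.5 cylinder at (9, 5) is present, so the union is just that shape — 1 connected region. The outline is a single polygon with 16 vertices. Extrusion per mm of travel: 0.4 × 0.28 / (π × 0.875²) = 0.046564. Accumulating E over each segment gives final E = 2.7625.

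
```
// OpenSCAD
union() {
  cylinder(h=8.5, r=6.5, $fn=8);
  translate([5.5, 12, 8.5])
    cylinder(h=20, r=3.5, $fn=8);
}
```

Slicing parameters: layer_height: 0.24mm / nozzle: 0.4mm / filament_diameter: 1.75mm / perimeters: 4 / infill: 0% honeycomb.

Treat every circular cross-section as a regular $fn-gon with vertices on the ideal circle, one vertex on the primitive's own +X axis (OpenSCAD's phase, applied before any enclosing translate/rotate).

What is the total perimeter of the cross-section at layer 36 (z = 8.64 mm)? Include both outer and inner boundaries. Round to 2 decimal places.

At z = 8.64 mm: the cylinder does not reach this height (z outside [0, 8.5]); the r=3.5 cylinder at (5.5, 12) contributes a regular 8-gon of circumradius 3.5 (perimeter = 2·8·3.500·sin(180°/8) = 21.43 mm); Taking the union: only the r=3.5 cylinder at (5.5, 12) is present, so the union is just that shape — boundary = 21.43 mm. Overall, the cross-section is a single solid region. Total boundary length (outer) = 21.43 mm.

21.43 mm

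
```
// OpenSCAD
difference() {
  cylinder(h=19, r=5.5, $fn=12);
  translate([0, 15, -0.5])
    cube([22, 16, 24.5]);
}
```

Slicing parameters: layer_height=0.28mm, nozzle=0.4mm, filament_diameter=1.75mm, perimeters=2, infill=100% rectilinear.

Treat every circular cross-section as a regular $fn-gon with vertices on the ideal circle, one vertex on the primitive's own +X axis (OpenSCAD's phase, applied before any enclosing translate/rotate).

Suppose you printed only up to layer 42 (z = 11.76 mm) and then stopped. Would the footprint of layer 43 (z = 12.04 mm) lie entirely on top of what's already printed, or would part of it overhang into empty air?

Compare the two slices. At z = 11.76: the cylinder: section is a regular 12-gon, circumradius r=5.5 (area = (12/2)·5.500²·sin(360°/12) = 90.75 mm²); the cube at (0, 15) (footprint 22×16) is included at this height (area 352.00 mm²); Taking the first minus the rest: starting from the r=5.5 cylinder (90.75 mm²), the 22×16 cube at (0, 15) misses the remaining region (no effect) — area = 90.75 mm². At z = 12.04: the r=5.5 cylinder gives a regular 12-gon of circumradius 5.5 (constant along its height) (area = (12/2)·5.500²·sin(360°/12) = 90.75 mm²); the 22×16 cube at (0, 15) contributes its full rectangle (area 352.00 mm²); Subtracting the remaining from the first: starting from the r=5.5 cylinder (90.75 mm²), the 22×16 cube at (0, 15) misses the remaining region (no effect) — area = 90.75 mm². Checking containment: the cross-section at z = 12.04 is a subset of the cross-section at z = 11.76.

entirely on top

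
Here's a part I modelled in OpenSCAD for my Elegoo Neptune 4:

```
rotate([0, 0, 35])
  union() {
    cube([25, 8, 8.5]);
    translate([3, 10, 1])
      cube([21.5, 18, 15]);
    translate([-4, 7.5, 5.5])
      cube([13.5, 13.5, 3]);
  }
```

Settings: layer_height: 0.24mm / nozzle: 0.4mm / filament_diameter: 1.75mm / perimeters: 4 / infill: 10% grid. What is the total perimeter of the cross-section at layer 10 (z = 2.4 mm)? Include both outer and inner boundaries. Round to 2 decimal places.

At z = 2.4 mm: the 25×8 cube contributes its full rectangle (perimeter 66.00 mm); the cube at (3, 10) (footprint 21.5×18) is included at this height (perimeter 79.00 mm); the cube at (-4, 7.5) is absent (z outside [5.5, 8.5]); Taking the union: the 2 present regions are separate (no shared area or edge), so areas and boundary lengths simply add and each stays a separate island — boundary = 145.00 mm; (rotated 35° about Z; rotation is an isometry so areas/perimeters/island counts are preserved). Overall, the cross-section has 2 separate islands. Total boundary length (outer) = 145.00 mm.

145.00 mm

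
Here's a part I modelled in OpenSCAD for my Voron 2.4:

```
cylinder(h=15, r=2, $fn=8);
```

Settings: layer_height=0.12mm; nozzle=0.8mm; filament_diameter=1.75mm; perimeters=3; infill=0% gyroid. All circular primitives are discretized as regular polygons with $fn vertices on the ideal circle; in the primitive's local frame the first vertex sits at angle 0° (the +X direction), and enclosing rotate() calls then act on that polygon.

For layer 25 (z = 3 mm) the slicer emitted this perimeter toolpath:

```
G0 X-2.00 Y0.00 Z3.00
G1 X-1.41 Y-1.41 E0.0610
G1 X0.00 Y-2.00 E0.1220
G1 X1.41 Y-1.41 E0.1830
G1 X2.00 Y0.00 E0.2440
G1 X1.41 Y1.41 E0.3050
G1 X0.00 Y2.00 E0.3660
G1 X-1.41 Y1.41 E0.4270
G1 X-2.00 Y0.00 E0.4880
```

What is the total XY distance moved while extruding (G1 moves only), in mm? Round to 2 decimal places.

12.23 mm

Sum the Euclidean lengths of each G1 segment: total = 12.23 mm.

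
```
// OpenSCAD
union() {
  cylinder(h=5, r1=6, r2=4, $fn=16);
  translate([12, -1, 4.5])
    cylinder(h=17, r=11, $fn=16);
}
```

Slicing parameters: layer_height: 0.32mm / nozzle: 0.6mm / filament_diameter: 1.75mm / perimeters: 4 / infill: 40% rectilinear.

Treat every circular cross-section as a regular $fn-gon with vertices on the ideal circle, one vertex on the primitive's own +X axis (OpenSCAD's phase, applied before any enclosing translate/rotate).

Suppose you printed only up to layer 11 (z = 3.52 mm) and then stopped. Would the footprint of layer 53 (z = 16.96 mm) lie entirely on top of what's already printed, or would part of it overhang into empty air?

Compare the two slices. At z = 3.52: the cone: at t=0.704 of its height the radius interpolates to r₁+(r₂−r₁)t = 4.592, giving a regular 16-gon of that circumradius (area = (16/2)·4.592²·sin(360°/16) = 64.56 mm²); the cylinder at (12, -1) is not intersected at this z (z outside [4.5, 21.5]); Merging all regions: only the cone is present, so the union is just that shape — area = 64.56 mm². At z = 16.96: the cone is absent (z outside [0, 5]); the r=11 cylinder at (12, -1) contributes a regular 16-gon of circumradius 11 (area = (16/2)·11.000²·sin(360°/16) = 370.44 mm²); Combining (union): only the r=11 cylinder at (12, -1) is present, so the union is just that shape — area = 370.44 mm². Checking containment: at z = 16.96 the cross-section extends beyond the z = 3.52 cross-section by about 351.15 mm².

part overhangs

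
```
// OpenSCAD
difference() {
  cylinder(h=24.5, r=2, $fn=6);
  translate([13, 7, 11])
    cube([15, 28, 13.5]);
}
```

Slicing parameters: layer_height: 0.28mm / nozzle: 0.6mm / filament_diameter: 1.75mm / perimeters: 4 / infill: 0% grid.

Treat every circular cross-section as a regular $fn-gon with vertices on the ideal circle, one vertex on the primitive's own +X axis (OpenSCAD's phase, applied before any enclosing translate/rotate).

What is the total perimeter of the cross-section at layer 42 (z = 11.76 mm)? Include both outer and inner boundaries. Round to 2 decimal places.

12.00 mm

At z = 11.76 mm: the r=2 cylinder contributes a regular 6-gon of circumradius 2 (perimeter = 2·6·2.000·sin(180°/6) = 12.00 mm); the cube at (13, 7) is present — its section is the full 15×28 rectangle (perimeter 86.00 mm); After the difference (first − rest): starting from the r=2 cylinder, the 15×28 cube at (13, 7) misses the remaining region (no effect) — boundary = 12.00 mm. Overall, the cross-section is a single solid region. Total boundary length (outer) = 12.00 mm.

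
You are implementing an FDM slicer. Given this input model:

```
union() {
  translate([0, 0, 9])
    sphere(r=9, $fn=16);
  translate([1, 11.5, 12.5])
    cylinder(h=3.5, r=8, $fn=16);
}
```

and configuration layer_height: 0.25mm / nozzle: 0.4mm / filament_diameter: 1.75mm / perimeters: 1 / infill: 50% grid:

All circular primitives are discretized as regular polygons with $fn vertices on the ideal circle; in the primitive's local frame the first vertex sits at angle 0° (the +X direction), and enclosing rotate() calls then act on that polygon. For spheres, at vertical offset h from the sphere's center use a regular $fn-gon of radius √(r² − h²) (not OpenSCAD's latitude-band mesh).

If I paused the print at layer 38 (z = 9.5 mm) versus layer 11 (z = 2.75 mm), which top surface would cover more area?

layer 38 (z = 9.5 mm)

Layer 38 (z = 9.5): the r=9 sphere contributes a regular 16-gon of circumradius √(9²−0.5²) = 8.986 (area = (16/2)·8.986²·sin(360°/16) = 247.21 mm²); the cylinder at (1, 11.5) does not reach this height (z outside [12.5, 16]); Taking the union: only the r=9 sphere is present, so the union is just that shape — area = 247.21 mm². So its area = 247.21 mm². Layer 11 (z = 2.75): the sphere: section is a regular 16-gon, circumradius = √(r²−h²) = √(9²−6.25²) = 6.476 (area = (16/2)·6.476²·sin(360°/16) = 128.39 mm²); the cylinder at (1, 11.5) is not intersected at this z (z outside [12.5, 16]); Taking the union: only the r=9 sphere is present, so the union is just that shape — area = 128.39 mm². So its area = 128.39 mm². Layer 38 is larger (247.21 vs 128.39 mm²).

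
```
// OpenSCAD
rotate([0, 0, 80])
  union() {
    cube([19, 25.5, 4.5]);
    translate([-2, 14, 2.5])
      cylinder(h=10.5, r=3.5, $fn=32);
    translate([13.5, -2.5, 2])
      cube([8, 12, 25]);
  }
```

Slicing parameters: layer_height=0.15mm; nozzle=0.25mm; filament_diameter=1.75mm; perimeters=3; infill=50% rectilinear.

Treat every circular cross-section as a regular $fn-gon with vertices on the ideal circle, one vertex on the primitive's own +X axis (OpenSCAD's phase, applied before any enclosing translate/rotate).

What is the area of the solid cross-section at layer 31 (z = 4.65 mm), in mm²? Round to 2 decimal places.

134.24 mm²

At z = 4.65 mm: the cube is absent (z outside [0, 4.5]); the r=3.5 cylinder at (-2, 14) gives a regular 32-gon of circumradius 3.5 (constant along its height) (area = (32/2)·3.500²·sin(360°/32) = 38.24 mm²); the cube at (13.5, -2.5) (footprint 8×12) is included at this height (area 96.00 mm²); Taking the union: the 2 present regions are separate (no shared area or edge), so areas and boundary lengths simply add and each stays a separate island — area = 134.24 mm²; (whole slice rotated 80° about Z — lengths, areas and connectivity unchanged). Overall, the cross-section has 2 separate islands. Net area = 134.24 mm².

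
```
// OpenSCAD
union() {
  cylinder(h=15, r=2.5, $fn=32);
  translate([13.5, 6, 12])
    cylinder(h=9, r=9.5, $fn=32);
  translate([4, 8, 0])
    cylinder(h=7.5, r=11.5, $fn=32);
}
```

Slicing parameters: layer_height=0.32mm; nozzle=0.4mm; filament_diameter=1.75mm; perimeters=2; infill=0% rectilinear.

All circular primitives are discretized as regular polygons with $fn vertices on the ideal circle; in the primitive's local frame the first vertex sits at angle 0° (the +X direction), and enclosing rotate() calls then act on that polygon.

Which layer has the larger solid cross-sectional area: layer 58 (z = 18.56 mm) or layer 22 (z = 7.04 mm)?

layer 22 (z = 7.04 mm)

Layer 58 (z = 18.56): the cylinder does not reach this height (z outside [0, 15]); the r=9.5 cylinder at (13.5, 6) contributes a regular 32-gon of circumradius 9.5 (area = (32/2)·9.500²·sin(360°/32) = 281.71 mm²); the cylinder at (4, 8) is absent (z outside [0, 7.5]); Merging all regions: only the r=9.5 cylinder at (13.5, 6) is present, so the union is just that shape — area = 281.71 mm². So its area = 281.71 mm². Layer 22 (z = 7.04): the r=2.5 cylinder contributes a regular 32-gon of circumradius 2.5 (area = (32/2)·2.500²·sin(360°/32) = 19.51 mm²); the cylinder at (13.5, 6) is absent (z outside [12, 21]); the r=11.5 cylinder at (4, 8) contributes a regular 32-gon of circumradius 11.5 (area = (32/2)·11.500²·sin(360°/32) = 412.81 mm²); Merging all regions: the r=2.5 cylinder lies entirely inside the r=11.5 cylinder at (4, 8), so the union is just the r=11.5 cylinder at (4, 8) — area = 412.81 mm². So its area = 412.81 mm². Layer 22 is larger (412.81 vs 281.71 mm²).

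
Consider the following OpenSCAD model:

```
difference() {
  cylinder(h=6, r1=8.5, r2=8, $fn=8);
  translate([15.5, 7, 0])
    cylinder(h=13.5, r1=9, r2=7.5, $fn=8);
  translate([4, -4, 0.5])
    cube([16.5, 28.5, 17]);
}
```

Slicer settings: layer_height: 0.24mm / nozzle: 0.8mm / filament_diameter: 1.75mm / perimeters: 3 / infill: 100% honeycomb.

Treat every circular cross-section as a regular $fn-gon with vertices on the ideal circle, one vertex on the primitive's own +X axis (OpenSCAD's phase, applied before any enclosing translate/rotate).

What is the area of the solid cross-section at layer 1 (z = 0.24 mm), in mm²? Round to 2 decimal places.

203.39 mm²

At z = 0.24 mm: the cone contributes a regular 8-gon of circumradius 8.480 (interpolated between r1=8.5 and r2=8 at t=0.040) (area = (8/2)·8.480²·sin(360°/8) = 203.39 mm²); the cone at (15.5, 7) contributes a regular 8-gon of circumradius 8.973 (interpolated between r1=9 and r2=7.5 at t=0.018) (area = (8/2)·8.973²·sin(360°/8) = 227.75 mm²); the cube at (4, -4) is not intersected at this z (z outside [0.5, 17.5]); After the difference (first − rest): starting from the cone (203.39 mm²), the cone at (15.5, 7) misses the remaining region (no effect) — area = 203.39 mm². Overall, the cross-section is a single solid region. Net area = 203.39 mm².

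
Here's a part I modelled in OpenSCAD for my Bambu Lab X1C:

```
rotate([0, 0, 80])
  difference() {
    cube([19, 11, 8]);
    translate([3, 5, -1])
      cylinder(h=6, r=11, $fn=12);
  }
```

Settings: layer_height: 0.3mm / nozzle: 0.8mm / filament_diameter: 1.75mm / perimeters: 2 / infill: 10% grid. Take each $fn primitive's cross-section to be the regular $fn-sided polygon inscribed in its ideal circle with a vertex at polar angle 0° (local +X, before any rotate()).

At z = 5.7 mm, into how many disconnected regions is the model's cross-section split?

At z = 5.7 mm: the 19×11 cube contributes its full rectangle; the cylinder at (3, 5) is absent (z outside [-1, 5]); After the difference (first − rest): none of the subtracted shapes is present at this height, so the 19×11 cube is unchanged — 1 connected region; (rotated 80° about Z; rotation is an isometry so areas/perimeters/island counts are preserved). The result has 1 disconnected region.

1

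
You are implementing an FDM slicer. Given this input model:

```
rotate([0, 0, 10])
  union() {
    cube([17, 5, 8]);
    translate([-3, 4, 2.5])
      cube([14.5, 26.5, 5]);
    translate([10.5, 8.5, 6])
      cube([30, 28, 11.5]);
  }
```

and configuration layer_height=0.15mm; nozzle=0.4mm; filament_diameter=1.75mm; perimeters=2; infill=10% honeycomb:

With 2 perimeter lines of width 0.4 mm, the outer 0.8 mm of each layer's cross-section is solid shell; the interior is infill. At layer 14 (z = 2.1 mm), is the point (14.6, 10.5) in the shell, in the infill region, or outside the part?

outside

At z = 2.1 mm: the cube is present — its section is the full 17×5 rectangle; the cube at (-3, 4) is not intersected at this z (z outside [2.5, 7.5]); the cube at (10.5, 8.5) does not reach this height (z outside [6, 17.5]); Merging all regions: only the 17×5 cube is present, so the union is just that shape — 1 connected region; (rotated 10° about Z; rotation is an isometry so areas/perimeters/island counts are preserved). Overall, the cross-section is a single solid region. Undo the 10° rotation: the query point maps to (16.201, 7.805) in the un-rotated model frame. The nearest boundary edge runs (17.00, 5.00)→(0.00, 5.00); distance from the point to it = 2.81 mm. The point is not inside any of the regions above, so it lies outside the cross-section (2.81 mm from the nearest boundary).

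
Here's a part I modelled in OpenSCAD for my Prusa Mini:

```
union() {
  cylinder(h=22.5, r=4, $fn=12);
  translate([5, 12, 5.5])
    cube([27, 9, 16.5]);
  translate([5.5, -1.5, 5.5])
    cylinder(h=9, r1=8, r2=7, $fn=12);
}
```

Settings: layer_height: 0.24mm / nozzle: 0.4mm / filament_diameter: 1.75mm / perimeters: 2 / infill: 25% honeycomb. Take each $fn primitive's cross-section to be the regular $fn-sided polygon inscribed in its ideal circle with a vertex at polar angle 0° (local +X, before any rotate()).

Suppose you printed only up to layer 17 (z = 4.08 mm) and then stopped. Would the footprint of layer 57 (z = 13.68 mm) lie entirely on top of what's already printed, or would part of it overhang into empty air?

part overhangs

Compare the two slices. At z = 4.08: the r=4 cylinder contributes a regular 12-gon of circumradius 4 (area = (12/2)·4.000²·sin(360°/12) = 48.00 mm²); the cube at (5, 12) is absent (z outside [5.5, 22]); the cone at (5.5, -1.5) is not intersected at this z (z outside [5.5, 14.5]); Merging all regions: only the r=4 cylinder is present, so the union is just that shape — area = 48.00 mm². At z = 13.68: the r=4 cylinder gives a regular 12-gon of circumradius 4 (constant along its height) (area = (12/2)·4.000²·sin(360°/12) = 48.00 mm²); the cube at (5, 12) is present — its section is the full 27×9 rectangle (area 243.00 mm²); the cone at (5.5, -1.5): at t=0.909 of its height the radius interpolates to r₁+(r₂−r₁)t = 7.091, giving a regular 12-gon of that circumradius (area = (12/2)·7.091²·sin(360°/12) = 150.85 mm²); Merging all regions: the regions partially overlap — summed areas 441.85 mm² minus the doubly-counted overlap 30.50 mm² gives 411.35 mm² — area = 411.35 mm². Checking containment: at z = 13.68 the cross-section extends beyond the z = 4.08 cross-section by about 363.35 mm².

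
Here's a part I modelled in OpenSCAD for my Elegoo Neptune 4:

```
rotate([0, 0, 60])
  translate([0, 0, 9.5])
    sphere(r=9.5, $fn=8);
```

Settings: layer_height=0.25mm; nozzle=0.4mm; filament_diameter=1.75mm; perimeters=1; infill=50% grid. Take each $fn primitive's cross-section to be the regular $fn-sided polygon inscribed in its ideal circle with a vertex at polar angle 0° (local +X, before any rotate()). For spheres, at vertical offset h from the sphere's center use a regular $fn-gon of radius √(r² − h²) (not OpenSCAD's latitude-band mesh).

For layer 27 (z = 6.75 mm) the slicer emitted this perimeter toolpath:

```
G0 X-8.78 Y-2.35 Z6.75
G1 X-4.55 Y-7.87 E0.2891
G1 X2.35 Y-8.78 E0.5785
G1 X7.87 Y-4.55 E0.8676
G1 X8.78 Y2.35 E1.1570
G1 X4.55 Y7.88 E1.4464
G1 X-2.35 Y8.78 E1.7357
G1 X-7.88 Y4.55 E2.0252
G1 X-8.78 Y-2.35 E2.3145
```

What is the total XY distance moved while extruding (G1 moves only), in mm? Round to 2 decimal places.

55.67 mm

Sum the Euclidean lengths of each G1 segment: total = 55.67 mm.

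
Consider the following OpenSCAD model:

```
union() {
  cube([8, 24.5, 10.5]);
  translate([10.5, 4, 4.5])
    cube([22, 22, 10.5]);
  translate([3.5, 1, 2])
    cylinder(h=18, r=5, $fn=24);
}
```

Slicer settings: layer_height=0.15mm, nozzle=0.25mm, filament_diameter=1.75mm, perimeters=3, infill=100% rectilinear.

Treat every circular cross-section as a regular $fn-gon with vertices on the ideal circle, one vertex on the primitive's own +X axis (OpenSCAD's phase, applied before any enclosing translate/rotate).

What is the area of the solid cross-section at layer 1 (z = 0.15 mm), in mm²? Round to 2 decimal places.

196.00 mm²

At z = 0.15 mm: the 8×24.5 cube contributes its full rectangle (area 196.00 mm²); the cube at (10.5, 4) does not reach this height (z outside [4.5, 15]); the cylinder at (3.5, 1) does not reach this height (z outside [2, 20]); Merging all regions: only the 8×24.5 cube is present, so the union is just that shape — area = 196.00 mm². Overall, the cross-section is a single solid region. Net area = 196.00 mm².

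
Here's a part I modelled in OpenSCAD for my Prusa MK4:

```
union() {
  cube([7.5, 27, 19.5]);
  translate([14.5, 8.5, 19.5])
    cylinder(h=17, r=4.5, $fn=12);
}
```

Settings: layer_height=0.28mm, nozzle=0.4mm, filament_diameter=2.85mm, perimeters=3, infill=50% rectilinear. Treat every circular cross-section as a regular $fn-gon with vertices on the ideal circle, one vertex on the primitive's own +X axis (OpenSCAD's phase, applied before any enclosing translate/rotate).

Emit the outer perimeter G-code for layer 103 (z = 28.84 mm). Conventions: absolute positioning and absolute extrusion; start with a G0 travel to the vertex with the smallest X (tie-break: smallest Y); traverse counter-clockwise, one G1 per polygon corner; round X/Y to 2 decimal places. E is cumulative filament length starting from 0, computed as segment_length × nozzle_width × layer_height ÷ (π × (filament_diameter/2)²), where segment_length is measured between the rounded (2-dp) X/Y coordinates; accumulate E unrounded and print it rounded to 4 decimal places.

At z = 28.84 mm: the cube is not intersected at this z (z outside [0, 19.5]); the r=4.5 cylinder at (14.5, 8.5) contributes a regular 12-gon of circumradius 4.5; Taking the union: only the r=4.5 cylinder at (14.5, 8.5) is present, so the union is just that shape — 1 connected region. The outline is a single polygon with 12 vertices. Extrusion per mm of travel: 0.4 × 0.28 / (π × 1.425²) = 0.017557. Accumulating E over each segment gives final E = 0.4909.

G0 X10.00 Y8.50 Z28.84
G1 X10.60 Y6.25 E0.0409
G1 X12.25 Y4.60 E0.0818
G1 X14.50 Y4.00 E0.1227
G1 X16.75 Y4.60 E0.1636
G1 X18.40 Y6.25 E0.2046
G1 X19.00 Y8.50 E0.2455
G1 X18.40 Y10.75 E0.2863
G1 X16.75 Y12.40 E0.3273
G1 X14.50 Y13.00 E0.3682
G1 X12.25 Y12.40 E0.4091
G1 X10.60 Y10.75 E0.4500
G1 X10.00 Y8.50 E0.4909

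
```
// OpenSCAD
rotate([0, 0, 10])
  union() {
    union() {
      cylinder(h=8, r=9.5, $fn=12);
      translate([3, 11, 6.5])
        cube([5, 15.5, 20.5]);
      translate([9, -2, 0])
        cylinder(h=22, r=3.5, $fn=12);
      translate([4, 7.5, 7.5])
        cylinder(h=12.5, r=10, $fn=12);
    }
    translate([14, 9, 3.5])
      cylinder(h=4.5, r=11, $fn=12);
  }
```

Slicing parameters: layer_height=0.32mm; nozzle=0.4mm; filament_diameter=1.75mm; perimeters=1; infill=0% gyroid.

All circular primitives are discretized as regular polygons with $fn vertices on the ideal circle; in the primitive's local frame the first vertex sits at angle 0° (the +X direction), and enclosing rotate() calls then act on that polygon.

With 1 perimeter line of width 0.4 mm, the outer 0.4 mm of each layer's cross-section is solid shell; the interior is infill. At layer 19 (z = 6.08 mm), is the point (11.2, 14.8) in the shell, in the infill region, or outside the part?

At z = 6.08 mm: the r=9.5 cylinder gives a regular 12-gon of circumradius 9.5 (constant along its height); the cube at (3, 11) does not reach this height (z outside [6.5, 27]); the r=3.5 cylinder at (9, -2) gives a regular 12-gon of circumradius 3.5 (constant along its height); the cylinder at (4, 7.5) does not reach this height (z outside [7.5, 20]); Taking the union: the regions partially overlap (shared area 17.56 mm²), so overlapping operands fuse into one piece — 1 connected region; the cylinder at (14, 9): section is a regular 12-gon, circumradius r=11; Combining (union): the regions partially overlap (shared area 31.22 mm²), so overlapping operands fuse into one piece — 1 connected region; (whole slice rotated 10° about Z — lengths, areas and connectivity unchanged). Overall, the cross-section is a single solid region. Undo the 10° rotation: the query point maps to (13.600, 12.630) in the un-rotated model frame. The nearest boundary edge runs (8.50, 18.53)→(14.00, 20.00); distance from the point to it = 7.02 mm. The point is inside the cross-section and 7.02 mm from the nearest boundary — more than the 0.4 mm shell width (1 × 0.4), so it's in the infill interior.

infill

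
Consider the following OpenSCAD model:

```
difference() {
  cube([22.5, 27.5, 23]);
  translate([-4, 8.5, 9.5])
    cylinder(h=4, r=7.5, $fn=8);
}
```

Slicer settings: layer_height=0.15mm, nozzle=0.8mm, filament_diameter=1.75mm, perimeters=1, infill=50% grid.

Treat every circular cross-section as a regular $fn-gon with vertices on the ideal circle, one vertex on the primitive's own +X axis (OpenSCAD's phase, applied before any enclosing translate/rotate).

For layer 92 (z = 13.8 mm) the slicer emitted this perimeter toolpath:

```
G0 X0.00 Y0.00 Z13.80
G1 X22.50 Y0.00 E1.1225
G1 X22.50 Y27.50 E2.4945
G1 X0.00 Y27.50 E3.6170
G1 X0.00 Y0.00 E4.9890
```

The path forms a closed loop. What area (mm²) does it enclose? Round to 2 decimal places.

618.75 mm²

Apply the shoelace formula to the sequence of (X, Y) vertices; enclosed area = 618.75 mm².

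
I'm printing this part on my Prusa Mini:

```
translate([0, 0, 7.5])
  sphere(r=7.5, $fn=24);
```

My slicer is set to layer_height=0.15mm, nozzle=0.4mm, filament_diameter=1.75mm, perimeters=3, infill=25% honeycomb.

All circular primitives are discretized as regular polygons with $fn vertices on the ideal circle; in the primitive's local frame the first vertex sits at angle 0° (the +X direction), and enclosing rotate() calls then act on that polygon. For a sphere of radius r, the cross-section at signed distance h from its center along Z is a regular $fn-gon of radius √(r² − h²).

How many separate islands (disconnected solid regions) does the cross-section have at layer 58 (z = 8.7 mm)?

At z = 8.7 mm: the sphere: section is a regular 24-gon, circumradius = √(r²−h²) = √(7.5²−1.2²) = 7.403. Overall, the cross-section is a single solid region. Island count = 1.

1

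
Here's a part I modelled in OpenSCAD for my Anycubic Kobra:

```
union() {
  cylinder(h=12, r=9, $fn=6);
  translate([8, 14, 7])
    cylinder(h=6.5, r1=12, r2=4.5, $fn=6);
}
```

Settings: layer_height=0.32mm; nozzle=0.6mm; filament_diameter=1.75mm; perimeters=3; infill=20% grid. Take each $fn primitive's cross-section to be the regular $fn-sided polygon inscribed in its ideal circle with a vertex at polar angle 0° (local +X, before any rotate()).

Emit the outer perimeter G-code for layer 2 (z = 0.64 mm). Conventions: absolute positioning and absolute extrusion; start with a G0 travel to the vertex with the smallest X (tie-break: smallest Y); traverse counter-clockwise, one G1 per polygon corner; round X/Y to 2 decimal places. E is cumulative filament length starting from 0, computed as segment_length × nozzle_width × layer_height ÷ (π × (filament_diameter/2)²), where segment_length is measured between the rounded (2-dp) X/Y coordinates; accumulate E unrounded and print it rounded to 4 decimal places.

At z = 0.64 mm: the r=9 cylinder gives a regular 6-gon of circumradius 9 (constant along its height); the cone at (8, 14) does not reach this height (z outside [7, 13.5]); Merging all regions: only the r=9 cylinder is present, so the union is just that shape — 1 connected region. The outline is a single polygon with 6 vertices. Extrusion per mm of travel: 0.6 × 0.32 / (π × 0.875²) = 0.079824. Accumulating E over each segment gives final E = 4.3093.

G0 X-9.00 Y0.00 Z0.64
G1 X-4.50 Y-7.79 E0.7181
G1 X4.50 Y-7.79 E1.4365
G1 X9.00 Y0.00 E2.1547
G1 X4.50 Y7.79 E2.8728
G1 X-4.50 Y7.79 E3.5912
G1 X-9.00 Y0.00 E4.3093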